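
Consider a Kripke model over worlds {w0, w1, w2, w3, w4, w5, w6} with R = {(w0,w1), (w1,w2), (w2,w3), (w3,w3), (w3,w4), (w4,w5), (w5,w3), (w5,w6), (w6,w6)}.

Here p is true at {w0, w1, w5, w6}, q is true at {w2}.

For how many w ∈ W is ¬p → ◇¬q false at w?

0

w0: ¬p is F, ◇¬q is T. ✓
w1: ¬p is F, ◇¬q is F. ✓
w2: ¬p is T, ◇¬q is T. ✓
w3: ¬p is T, ◇¬q is T. ✓
w4: ¬p is T, ◇¬q is T. ✓
w5: ¬p is F, ◇¬q is T. ✓
w6: ¬p is F, ◇¬q is T. ✓
Satisfying worlds: {w0, w1, w2, w3, w4, w5, w6}.
So ¬p → ◇¬q fails at the other 0 worlds.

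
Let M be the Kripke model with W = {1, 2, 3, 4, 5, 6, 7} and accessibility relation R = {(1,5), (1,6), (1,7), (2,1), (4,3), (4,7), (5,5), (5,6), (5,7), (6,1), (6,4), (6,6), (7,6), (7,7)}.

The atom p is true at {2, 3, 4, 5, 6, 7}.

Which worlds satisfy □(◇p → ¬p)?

{2, 3}

1: successors {5, 6, 7}; ◇p → ¬p there: 5:F, 6:F, 7:F. ✗
2: successors {1}; ◇p → ¬p there: 1:T. ✓
3: no successors, so □(◇p → ¬p) holds vacuously. ✓
4: successors {3, 7}; ◇p → ¬p there: 3:T, 7:F. ✗
5: successors {5, 6, 7}; ◇p → ¬p there: 5:F, 6:F, 7:F. ✗
6: successors {1, 4, 6}; ◇p → ¬p there: 1:T, 4:F, 6:F. ✗
7: successors {6, 7}; ◇p → ¬p there: 6:F, 7:F. ✗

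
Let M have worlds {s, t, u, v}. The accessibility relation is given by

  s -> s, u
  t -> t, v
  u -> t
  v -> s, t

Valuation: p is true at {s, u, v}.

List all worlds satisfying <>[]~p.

s: successors {s, u}; []~p there: s:F, u:T. ✓
t: successors {t, v}; []~p there: t:F, v:F. ✗
u: successors {t}; []~p there: t:F. ✗
v: successors {s, t}; []~p there: s:F, t:F. ✗

{s}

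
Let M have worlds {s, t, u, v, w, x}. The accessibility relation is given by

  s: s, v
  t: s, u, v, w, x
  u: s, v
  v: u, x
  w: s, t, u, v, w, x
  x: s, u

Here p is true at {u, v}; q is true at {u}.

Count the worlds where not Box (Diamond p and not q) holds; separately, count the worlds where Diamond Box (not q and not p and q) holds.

For not Box (Diamond p and not q):
s: Box (Diamond p and not q) is T. ✗
t: Box (Diamond p and not q) is F. ✓
u: Box (Diamond p and not q) is T. ✗
v: Box (Diamond p and not q) is F. ✓
w: Box (Diamond p and not q) is F. ✓
x: Box (Diamond p and not q) is F. ✓
— 4 worlds.
For Diamond Box (not q and not p and q):
s: successors {s, v}; Box (not q and not p and q) there: s:F, v:F. ✗
t: successors {s, u, v, w, x}; Box (not q and not p and q) there: s:F, u:F, v:F, w:F, x:F. ✗
u: successors {s, v}; Box (not q and not p and q) there: s:F, v:F. ✗
v: successors {u, x}; Box (not q and not p and q) there: u:F, x:F. ✗
w: successors {s, t, u, v, w, x}; Box (not q and not p and q) there: s:F, t:F, u:F, v:F, w:F, x:F. ✗
x: successors {s, u}; Box (not q and not p and q) there: s:F, u:F. ✗
— 0 worlds.

4 and 0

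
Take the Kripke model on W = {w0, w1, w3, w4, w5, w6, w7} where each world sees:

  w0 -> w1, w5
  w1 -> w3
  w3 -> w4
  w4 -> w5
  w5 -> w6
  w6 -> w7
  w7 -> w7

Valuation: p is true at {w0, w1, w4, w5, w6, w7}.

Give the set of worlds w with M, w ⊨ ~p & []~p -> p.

w0: ~p & []~p is F, p is T. ✓
w1: ~p & []~p is F, p is T. ✓
w3: ~p & []~p is F, p is F. ✓
w4: ~p & []~p is F, p is T. ✓
w5: ~p & []~p is F, p is T. ✓
w6: ~p & []~p is F, p is T. ✓
w7: ~p & []~p is F, p is T. ✓

{w0, w1, w3, w4, w5, w6, w7}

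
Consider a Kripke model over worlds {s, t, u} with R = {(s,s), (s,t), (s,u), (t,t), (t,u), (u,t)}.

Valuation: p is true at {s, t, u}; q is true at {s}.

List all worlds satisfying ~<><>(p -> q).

s: <><>(p -> q) is T. ✗
t: <><>(p -> q) is F. ✓
u: <><>(p -> q) is F. ✓

{t, u}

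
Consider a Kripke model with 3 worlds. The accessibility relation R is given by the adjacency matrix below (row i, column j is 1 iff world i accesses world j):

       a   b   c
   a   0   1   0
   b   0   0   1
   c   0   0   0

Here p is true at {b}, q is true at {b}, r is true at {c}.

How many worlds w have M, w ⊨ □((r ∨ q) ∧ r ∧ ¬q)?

2

a: successors {b}; (r ∨ q) ∧ r ∧ ¬q there: b:F. ✗
b: successors {c}; (r ∨ q) ∧ r ∧ ¬q there: c:T. ✓
c: no successors, so □((r ∨ q) ∧ r ∧ ¬q) holds vacuously. ✓
Satisfying worlds: {b, c}.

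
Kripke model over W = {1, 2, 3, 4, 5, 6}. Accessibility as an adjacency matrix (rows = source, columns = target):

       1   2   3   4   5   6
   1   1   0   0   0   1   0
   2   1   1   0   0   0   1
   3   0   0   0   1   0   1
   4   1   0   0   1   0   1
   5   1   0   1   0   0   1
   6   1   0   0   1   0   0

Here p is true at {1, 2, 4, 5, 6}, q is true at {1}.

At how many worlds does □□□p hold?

1

1: successors {1, 5}; □□p there: 1:F, 5:T. ✗
2: successors {1, 2, 6}; □□p there: 1:F, 2:T, 6:T. ✗
3: successors {4, 6}; □□p there: 4:T, 6:T. ✓
4: successors {1, 4, 6}; □□p there: 1:F, 4:T, 6:T. ✗
5: successors {1, 3, 6}; □□p there: 1:F, 3:T, 6:T. ✗
6: successors {1, 4}; □□p there: 1:F, 4:T. ✗
Satisfying worlds: {3}.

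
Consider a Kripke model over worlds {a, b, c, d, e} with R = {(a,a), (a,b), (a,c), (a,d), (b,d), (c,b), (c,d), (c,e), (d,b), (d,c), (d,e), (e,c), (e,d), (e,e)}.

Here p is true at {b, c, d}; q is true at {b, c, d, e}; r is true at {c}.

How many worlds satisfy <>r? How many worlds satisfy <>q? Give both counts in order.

3 and 5

For <>r:
a: successors {a, b, c, d}; r there: a:F, b:F, c:T, d:F. ✓
b: successors {d}; r there: d:F. ✗
c: successors {b, d, e}; r there: b:F, d:F, e:F. ✗
d: successors {b, c, e}; r there: b:F, c:T, e:F. ✓
e: successors {c, d, e}; r there: c:T, d:F, e:F. ✓
— 3 worlds.
For <>q:
a: successors {a, b, c, d}; q there: a:F, b:T, c:T, d:T. ✓
b: successors {d}; q there: d:T. ✓
c: successors {b, d, e}; q there: b:T, d:T, e:T. ✓
d: successors {b, c, e}; q there: b:T, c:T, e:T. ✓
e: successors {c, d, e}; q there: c:T, d:T, e:T. ✓
— 5 worlds.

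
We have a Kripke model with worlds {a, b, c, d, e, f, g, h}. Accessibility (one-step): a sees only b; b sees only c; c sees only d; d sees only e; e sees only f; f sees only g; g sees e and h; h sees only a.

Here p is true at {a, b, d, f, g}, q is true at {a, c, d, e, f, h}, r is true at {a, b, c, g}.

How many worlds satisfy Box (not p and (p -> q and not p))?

a: successors {b}; not p and (p -> q and not p) there: b:F. ✗
b: successors {c}; not p and (p -> q and not p) there: c:T. ✓
c: successors {d}; not p and (p -> q and not p) there: d:F. ✗
d: successors {e}; not p and (p -> q and not p) there: e:T. ✓
e: successors {f}; not p and (p -> q and not p) there: f:F. ✗
f: successors {g}; not p and (p -> q and not p) there: g:F. ✗
g: successors {e, h}; not p and (p -> q and not p) there: e:T, h:T. ✓
h: successors {a}; not p and (p -> q and not p) there: a:F. ✗
Satisfying worlds: {b, d, g}.

3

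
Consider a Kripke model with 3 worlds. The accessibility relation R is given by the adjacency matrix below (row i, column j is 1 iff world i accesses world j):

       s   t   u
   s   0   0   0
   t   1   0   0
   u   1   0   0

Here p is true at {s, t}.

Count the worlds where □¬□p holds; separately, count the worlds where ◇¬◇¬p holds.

1 and 2

For □¬□p:
s: no successors, so □¬□p holds vacuously. ✓
t: successors {s}; ¬□p there: s:F. ✗
u: successors {s}; ¬□p there: s:F. ✗
— 1 world.
For ◇¬◇¬p:
s: no successors, so ◇¬◇¬p fails. ✗
t: successors {s}; ¬◇¬p there: s:T. ✓
u: successors {s}; ¬◇¬p there: s:T. ✓
— 2 worlds.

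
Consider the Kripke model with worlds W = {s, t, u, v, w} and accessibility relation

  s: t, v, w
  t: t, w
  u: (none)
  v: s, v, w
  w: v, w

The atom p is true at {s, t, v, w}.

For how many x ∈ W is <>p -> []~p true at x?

1

s: <>p is T, []~p is F. ✗
t: <>p is T, []~p is F. ✗
u: <>p is F, []~p is T. ✓
v: <>p is T, []~p is F. ✗
w: <>p is T, []~p is F. ✗
Satisfying worlds: {u}.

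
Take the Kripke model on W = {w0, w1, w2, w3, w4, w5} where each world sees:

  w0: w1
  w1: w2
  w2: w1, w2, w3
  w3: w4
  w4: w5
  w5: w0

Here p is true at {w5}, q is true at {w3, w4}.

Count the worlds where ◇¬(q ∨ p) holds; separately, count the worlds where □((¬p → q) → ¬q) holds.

4 and 4

For ◇¬(q ∨ p):
w0: successors {w1}; ¬(q ∨ p) there: w1:T. ✓
w1: successors {w2}; ¬(q ∨ p) there: w2:T. ✓
w2: successors {w1, w2, w3}; ¬(q ∨ p) there: w1:T, w2:T, w3:F. ✓
w3: successors {w4}; ¬(q ∨ p) there: w4:F. ✗
w4: successors {w5}; ¬(q ∨ p) there: w5:F. ✗
w5: successors {w0}; ¬(q ∨ p) there: w0:T. ✓
— 4 worlds.
For □((¬p → q) → ¬q):
w0: successors {w1}; (¬p → q) → ¬q there: w1:T. ✓
w1: successors {w2}; (¬p → q) → ¬q there: w2:T. ✓
w2: successors {w1, w2, w3}; (¬p → q) → ¬q there: w1:T, w2:T, w3:F. ✗
w3: successors {w4}; (¬p → q) → ¬q there: w4:F. ✗
w4: successors {w5}; (¬p → q) → ¬q there: w5:T. ✓
w5: successors {w0}; (¬p → q) → ¬q there: w0:T. ✓
— 4 worlds.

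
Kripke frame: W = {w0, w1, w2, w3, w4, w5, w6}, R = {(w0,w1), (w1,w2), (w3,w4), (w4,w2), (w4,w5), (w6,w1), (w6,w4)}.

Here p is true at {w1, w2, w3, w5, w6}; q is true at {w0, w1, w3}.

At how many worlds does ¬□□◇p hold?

w0: □□◇p is F. ✓
w1: □□◇p is T. ✗
w2: □□◇p is T. ✗
w3: □□◇p is F. ✓
w4: □□◇p is T. ✗
w5: □□◇p is T. ✗
w6: □□◇p is F. ✓
Satisfying worlds: {w0, w3, w6}.

3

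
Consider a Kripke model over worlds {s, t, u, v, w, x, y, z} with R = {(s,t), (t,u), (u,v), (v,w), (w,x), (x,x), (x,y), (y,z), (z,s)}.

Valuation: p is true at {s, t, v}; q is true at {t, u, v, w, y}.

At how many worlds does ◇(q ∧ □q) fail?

s: successors {t}; q ∧ □q there: t:T. ✓
t: successors {u}; q ∧ □q there: u:T. ✓
u: successors {v}; q ∧ □q there: v:T. ✓
v: successors {w}; q ∧ □q there: w:F. ✗
w: successors {x}; q ∧ □q there: x:F. ✗
x: successors {x, y}; q ∧ □q there: x:F, y:F. ✗
y: successors {z}; q ∧ □q there: z:F. ✗
z: successors {s}; q ∧ □q there: s:F. ✗
Satisfying worlds: {s, t, u}.
So ◇(q ∧ □q) fails at the other 5 worlds.

5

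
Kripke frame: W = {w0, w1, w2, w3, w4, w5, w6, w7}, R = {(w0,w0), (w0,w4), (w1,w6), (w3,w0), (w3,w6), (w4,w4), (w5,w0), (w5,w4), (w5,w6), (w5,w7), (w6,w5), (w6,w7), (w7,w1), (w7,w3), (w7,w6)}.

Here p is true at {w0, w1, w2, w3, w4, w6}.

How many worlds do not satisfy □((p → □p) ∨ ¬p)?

w0: successors {w0, w4}; (p → □p) ∨ ¬p there: w0:T, w4:T. ✓
w1: successors {w6}; (p → □p) ∨ ¬p there: w6:F. ✗
w2: no successors, so □((p → □p) ∨ ¬p) holds vacuously. ✓
w3: successors {w0, w6}; (p → □p) ∨ ¬p there: w0:T, w6:F. ✗
w4: successors {w4}; (p → □p) ∨ ¬p there: w4:T. ✓
w5: successors {w0, w4, w6, w7}; (p → □p) ∨ ¬p there: w0:T, w4:T, w6:F, w7:T. ✗
w6: successors {w5, w7}; (p → □p) ∨ ¬p there: w5:T, w7:T. ✓
w7: successors {w1, w3, w6}; (p → □p) ∨ ¬p there: w1:T, w3:T, w6:F. ✗
Satisfying worlds: {w0, w2, w4, w6}.
So □((p → □p) ∨ ¬p) fails at the other 4 worlds.

4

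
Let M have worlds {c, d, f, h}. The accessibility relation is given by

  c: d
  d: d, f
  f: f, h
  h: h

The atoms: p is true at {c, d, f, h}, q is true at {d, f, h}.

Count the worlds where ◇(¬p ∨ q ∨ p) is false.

0

c: successors {d}; ¬p ∨ q ∨ p there: d:T. ✓
d: successors {d, f}; ¬p ∨ q ∨ p there: d:T, f:T. ✓
f: successors {f, h}; ¬p ∨ q ∨ p there: f:T, h:T. ✓
h: successors {h}; ¬p ∨ q ∨ p there: h:T. ✓
Satisfying worlds: {c, d, f, h}.
So ◇(¬p ∨ q ∨ p) fails at the other 0 worlds.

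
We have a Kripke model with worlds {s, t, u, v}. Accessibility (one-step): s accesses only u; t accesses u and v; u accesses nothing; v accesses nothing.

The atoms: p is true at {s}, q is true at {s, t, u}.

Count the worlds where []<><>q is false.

2

s: successors {u}; <><>q there: u:F. ✗
t: successors {u, v}; <><>q there: u:F, v:F. ✗
u: no successors, so []<><>q holds vacuously. ✓
v: no successors, so []<><>q holds vacuously. ✓
Satisfying worlds: {u, v}.
So []<><>q fails at the other 2 worlds.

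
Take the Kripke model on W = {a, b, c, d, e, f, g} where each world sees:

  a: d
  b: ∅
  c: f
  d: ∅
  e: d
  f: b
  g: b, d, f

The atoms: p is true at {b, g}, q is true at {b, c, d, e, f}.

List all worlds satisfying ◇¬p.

a: successors {d}; ¬p there: d:T. ✓
b: no successors, so ◇¬p fails. ✗
c: successors {f}; ¬p there: f:T. ✓
d: no successors, so ◇¬p fails. ✗
e: successors {d}; ¬p there: d:T. ✓
f: successors {b}; ¬p there: b:F. ✗
g: successors {b, d, f}; ¬p there: b:F, d:T, f:T. ✓

{a, c, e, g}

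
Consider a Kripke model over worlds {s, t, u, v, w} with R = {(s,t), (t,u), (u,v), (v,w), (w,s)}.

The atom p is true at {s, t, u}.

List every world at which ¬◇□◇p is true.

{s, t}

s: ◇□◇p is F. ✓
t: ◇□◇p is F. ✓
u: ◇□◇p is T. ✗
v: ◇□◇p is T. ✗
w: ◇□◇p is T. ✗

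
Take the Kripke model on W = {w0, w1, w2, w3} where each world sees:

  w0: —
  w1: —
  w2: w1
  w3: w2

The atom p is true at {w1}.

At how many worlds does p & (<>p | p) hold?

w0: p is F, <>p | p is F. ✗
w1: p is T, <>p | p is T. ✓
w2: p is F, <>p | p is T. ✗
w3: p is F, <>p | p is F. ✗
Satisfying worlds: {w1}.

1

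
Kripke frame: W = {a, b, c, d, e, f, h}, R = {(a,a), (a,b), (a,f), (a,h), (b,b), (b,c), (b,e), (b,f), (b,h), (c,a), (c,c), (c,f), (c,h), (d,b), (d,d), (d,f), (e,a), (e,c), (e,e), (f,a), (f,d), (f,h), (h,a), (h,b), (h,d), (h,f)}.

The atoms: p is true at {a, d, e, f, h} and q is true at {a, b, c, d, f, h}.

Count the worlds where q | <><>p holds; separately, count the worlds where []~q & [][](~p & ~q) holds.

For q | <><>p:
a: q is T, <><>p is T. ✓
b: q is T, <><>p is T. ✓
c: q is T, <><>p is T. ✓
d: q is T, <><>p is T. ✓
e: q is F, <><>p is T. ✓
f: q is T, <><>p is T. ✓
h: q is T, <><>p is T. ✓
— 7 worlds.
For []~q & [][](~p & ~q):
a: []~q is F, [][](~p & ~q) is F. ✗
b: []~q is F, [][](~p & ~q) is F. ✗
c: []~q is F, [][](~p & ~q) is F. ✗
d: []~q is F, [][](~p & ~q) is F. ✗
e: []~q is F, [][](~p & ~q) is F. ✗
f: []~q is F, [][](~p & ~q) is F. ✗
h: []~q is F, [][](~p & ~q) is F. ✗
— 0 worlds.

7 and 0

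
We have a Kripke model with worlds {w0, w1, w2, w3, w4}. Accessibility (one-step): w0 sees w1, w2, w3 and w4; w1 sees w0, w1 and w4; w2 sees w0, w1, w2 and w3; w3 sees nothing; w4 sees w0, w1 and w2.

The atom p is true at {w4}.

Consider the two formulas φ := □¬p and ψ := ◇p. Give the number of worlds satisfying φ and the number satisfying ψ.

For □¬p:
w0: successors {w1, w2, w3, w4}; ¬p there: w1:T, w2:T, w3:T, w4:F. ✗
w1: successors {w0, w1, w4}; ¬p there: w0:T, w1:T, w4:F. ✗
w2: successors {w0, w1, w2, w3}; ¬p there: w0:T, w1:T, w2:T, w3:T. ✓
w3: no successors, so □¬p holds vacuously. ✓
w4: successors {w0, w1, w2}; ¬p there: w0:T, w1:T, w2:T. ✓
— 3 worlds.
For ◇p:
w0: successors {w1, w2, w3, w4}; p there: w1:F, w2:F, w3:F, w4:T. ✓
w1: successors {w0, w1, w4}; p there: w0:F, w1:F, w4:T. ✓
w2: successors {w0, w1, w2, w3}; p there: w0:F, w1:F, w2:F, w3:F. ✗
w3: no successors, so ◇p fails. ✗
w4: successors {w0, w1, w2}; p there: w0:F, w1:F, w2:F. ✗
— 2 worlds.

3 and 2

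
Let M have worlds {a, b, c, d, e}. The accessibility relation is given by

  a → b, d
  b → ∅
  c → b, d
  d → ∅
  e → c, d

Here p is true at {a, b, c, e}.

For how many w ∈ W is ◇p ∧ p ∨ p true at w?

a: ◇p ∧ p is T, p is T. ✓
b: ◇p ∧ p is F, p is T. ✓
c: ◇p ∧ p is T, p is T. ✓
d: ◇p ∧ p is F, p is F. ✗
e: ◇p ∧ p is T, p is T. ✓
Satisfying worlds: {a, b, c, e}.

4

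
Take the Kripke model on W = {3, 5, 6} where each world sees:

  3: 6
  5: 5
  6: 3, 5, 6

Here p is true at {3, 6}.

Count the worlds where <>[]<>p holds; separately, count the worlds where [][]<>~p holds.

1 and 1

For <>[]<>p:
3: successors {6}; []<>p there: 6:F. ✗
5: successors {5}; []<>p there: 5:F. ✗
6: successors {3, 5, 6}; []<>p there: 3:T, 5:F, 6:F. ✓
— 1 world.
For [][]<>~p:
3: successors {6}; []<>~p there: 6:F. ✗
5: successors {5}; []<>~p there: 5:T. ✓
6: successors {3, 5, 6}; []<>~p there: 3:T, 5:T, 6:F. ✗
— 1 world.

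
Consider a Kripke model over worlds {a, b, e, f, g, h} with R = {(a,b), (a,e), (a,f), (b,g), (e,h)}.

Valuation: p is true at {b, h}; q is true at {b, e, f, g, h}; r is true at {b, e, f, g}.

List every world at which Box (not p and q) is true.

{b, f, g, h}

a: successors {b, e, f}; not p and q there: b:F, e:T, f:T. ✗
b: successors {g}; not p and q there: g:T. ✓
e: successors {h}; not p and q there: h:F. ✗
f: no successors, so Box (not p and q) holds vacuously. ✓
g: no successors, so Box (not p and q) holds vacuously. ✓
h: no successors, so Box (not p and q) holds vacuously. ✓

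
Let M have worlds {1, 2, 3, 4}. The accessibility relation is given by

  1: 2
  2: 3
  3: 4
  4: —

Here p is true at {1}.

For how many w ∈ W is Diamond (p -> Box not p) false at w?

1

1: successors {2}; p -> Box not p there: 2:T. ✓
2: successors {3}; p -> Box not p there: 3:T. ✓
3: successors {4}; p -> Box not p there: 4:T. ✓
4: no successors, so Diamond (p -> Box not p) fails. ✗
Satisfying worlds: {1, 2, 3}.
So Diamond (p -> Box not p) fails at the other 1 world.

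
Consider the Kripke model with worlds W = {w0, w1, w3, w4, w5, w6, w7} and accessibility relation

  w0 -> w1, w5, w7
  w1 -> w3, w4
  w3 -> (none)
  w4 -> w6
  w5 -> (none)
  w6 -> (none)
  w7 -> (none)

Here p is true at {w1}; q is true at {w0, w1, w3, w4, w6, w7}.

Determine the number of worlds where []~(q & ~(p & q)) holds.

4

w0: successors {w1, w5, w7}; ~(q & ~(p & q)) there: w1:T, w5:T, w7:F. ✗
w1: successors {w3, w4}; ~(q & ~(p & q)) there: w3:F, w4:F. ✗
w3: no successors, so []~(q & ~(p & q)) holds vacuously. ✓
w4: successors {w6}; ~(q & ~(p & q)) there: w6:F. ✗
w5: no successors, so []~(q & ~(p & q)) holds vacuously. ✓
w6: no successors, so []~(q & ~(p & q)) holds vacuously. ✓
w7: no successors, so []~(q & ~(p & q)) holds vacuously. ✓
Satisfying worlds: {w3, w5, w6, w7}.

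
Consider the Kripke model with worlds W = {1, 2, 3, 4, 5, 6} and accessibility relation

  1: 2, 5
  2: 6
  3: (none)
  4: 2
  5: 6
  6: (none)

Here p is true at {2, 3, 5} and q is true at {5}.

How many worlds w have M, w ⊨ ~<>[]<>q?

1: <>[]<>q is F. ✓
2: <>[]<>q is T. ✗
3: <>[]<>q is F. ✓
4: <>[]<>q is F. ✓
5: <>[]<>q is T. ✗
6: <>[]<>q is F. ✓
Satisfying worlds: {1, 3, 4, 6}.

4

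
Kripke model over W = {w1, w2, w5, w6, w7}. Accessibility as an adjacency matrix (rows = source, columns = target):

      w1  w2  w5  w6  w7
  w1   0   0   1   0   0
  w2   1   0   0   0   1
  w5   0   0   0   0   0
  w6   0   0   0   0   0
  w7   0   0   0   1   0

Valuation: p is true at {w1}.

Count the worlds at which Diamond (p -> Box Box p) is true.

3

w1: successors {w5}; p -> Box Box p there: w5:T. ✓
w2: successors {w1, w7}; p -> Box Box p there: w1:T, w7:T. ✓
w5: no successors, so Diamond (p -> Box Box p) fails. ✗
w6: no successors, so Diamond (p -> Box Box p) fails. ✗
w7: successors {w6}; p -> Box Box p there: w6:T. ✓
Satisfying worlds: {w1, w2, w7}.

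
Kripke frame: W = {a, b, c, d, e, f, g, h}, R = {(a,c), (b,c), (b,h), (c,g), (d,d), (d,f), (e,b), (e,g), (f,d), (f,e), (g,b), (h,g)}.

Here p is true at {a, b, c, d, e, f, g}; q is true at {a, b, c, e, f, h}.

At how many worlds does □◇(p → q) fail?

a: successors {c}; ◇(p → q) there: c:F. ✗
b: successors {c, h}; ◇(p → q) there: c:F, h:F. ✗
c: successors {g}; ◇(p → q) there: g:T. ✓
d: successors {d, f}; ◇(p → q) there: d:T, f:T. ✓
e: successors {b, g}; ◇(p → q) there: b:T, g:T. ✓
f: successors {d, e}; ◇(p → q) there: d:T, e:T. ✓
g: successors {b}; ◇(p → q) there: b:T. ✓
h: successors {g}; ◇(p → q) there: g:T. ✓
Satisfying worlds: {c, d, e, f, g, h}.
So □◇(p → q) fails at the other 2 worlds.

2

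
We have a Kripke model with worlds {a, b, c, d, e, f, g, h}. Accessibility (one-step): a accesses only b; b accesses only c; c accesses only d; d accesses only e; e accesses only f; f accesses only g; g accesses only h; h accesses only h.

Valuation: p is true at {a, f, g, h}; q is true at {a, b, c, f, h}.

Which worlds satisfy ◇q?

a: successors {b}; q there: b:T. ✓
b: successors {c}; q there: c:T. ✓
c: successors {d}; q there: d:F. ✗
d: successors {e}; q there: e:F. ✗
e: successors {f}; q there: f:T. ✓
f: successors {g}; q there: g:F. ✗
g: successors {h}; q there: h:T. ✓
h: successors {h}; q there: h:T. ✓

{a, b, e, g, h}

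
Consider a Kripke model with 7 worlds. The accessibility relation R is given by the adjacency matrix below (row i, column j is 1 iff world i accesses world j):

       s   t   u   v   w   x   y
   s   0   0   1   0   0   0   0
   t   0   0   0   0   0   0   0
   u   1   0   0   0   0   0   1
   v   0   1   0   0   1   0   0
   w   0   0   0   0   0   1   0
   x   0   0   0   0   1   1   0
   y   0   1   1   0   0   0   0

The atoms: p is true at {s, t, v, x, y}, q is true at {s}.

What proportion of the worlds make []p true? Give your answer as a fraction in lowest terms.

3/7

s: successors {u}; p there: u:F. ✗
t: no successors, so []p holds vacuously. ✓
u: successors {s, y}; p there: s:T, y:T. ✓
v: successors {t, w}; p there: t:T, w:F. ✗
w: successors {x}; p there: x:T. ✓
x: successors {w, x}; p there: w:F, x:T. ✗
y: successors {t, u}; p there: t:T, u:F. ✗
That's 3 of 7 worlds, so 3/7.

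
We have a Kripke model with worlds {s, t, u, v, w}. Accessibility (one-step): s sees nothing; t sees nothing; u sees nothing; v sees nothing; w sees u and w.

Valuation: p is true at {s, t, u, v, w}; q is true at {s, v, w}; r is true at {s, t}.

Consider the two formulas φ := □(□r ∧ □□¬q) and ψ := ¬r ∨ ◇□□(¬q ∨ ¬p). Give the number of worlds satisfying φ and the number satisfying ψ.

For □(□r ∧ □□¬q):
s: no successors, so □(□r ∧ □□¬q) holds vacuously. ✓
t: no successors, so □(□r ∧ □□¬q) holds vacuously. ✓
u: no successors, so □(□r ∧ □□¬q) holds vacuously. ✓
v: no successors, so □(□r ∧ □□¬q) holds vacuously. ✓
w: successors {u, w}; □r ∧ □□¬q there: u:T, w:F. ✗
— 4 worlds.
For ¬r ∨ ◇□□(¬q ∨ ¬p):
s: ¬r is F, ◇□□(¬q ∨ ¬p) is F. ✗
t: ¬r is F, ◇□□(¬q ∨ ¬p) is F. ✗
u: ¬r is T, ◇□□(¬q ∨ ¬p) is F. ✓
v: ¬r is T, ◇□□(¬q ∨ ¬p) is F. ✓
w: ¬r is T, ◇□□(¬q ∨ ¬p) is T. ✓
— 3 worlds.

4 and 3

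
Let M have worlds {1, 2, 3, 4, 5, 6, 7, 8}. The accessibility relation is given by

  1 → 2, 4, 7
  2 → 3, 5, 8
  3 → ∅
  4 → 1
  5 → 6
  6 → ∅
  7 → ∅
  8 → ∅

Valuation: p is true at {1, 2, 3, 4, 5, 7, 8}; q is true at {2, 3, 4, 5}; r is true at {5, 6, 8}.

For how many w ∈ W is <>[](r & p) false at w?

5

1: successors {2, 4, 7}; [](r & p) there: 2:F, 4:F, 7:T. ✓
2: successors {3, 5, 8}; [](r & p) there: 3:T, 5:F, 8:T. ✓
3: no successors, so <>[](r & p) fails. ✗
4: successors {1}; [](r & p) there: 1:F. ✗
5: successors {6}; [](r & p) there: 6:T. ✓
6: no successors, so <>[](r & p) fails. ✗
7: no successors, so <>[](r & p) fails. ✗
8: no successors, so <>[](r & p) fails. ✗
Satisfying worlds: {1, 2, 5}.
So <>[](r & p) fails at the other 5 worlds.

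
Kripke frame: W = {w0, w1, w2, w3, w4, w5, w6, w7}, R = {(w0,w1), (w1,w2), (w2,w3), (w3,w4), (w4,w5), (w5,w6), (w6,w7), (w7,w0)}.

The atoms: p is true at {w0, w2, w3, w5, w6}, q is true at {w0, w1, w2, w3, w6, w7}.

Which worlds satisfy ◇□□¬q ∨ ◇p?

{w1, w2, w4, w5, w7}

w0: ◇□□¬q is F, ◇p is F. ✗
w1: ◇□□¬q is T, ◇p is T. ✓
w2: ◇□□¬q is T, ◇p is T. ✓
w3: ◇□□¬q is F, ◇p is F. ✗
w4: ◇□□¬q is F, ◇p is T. ✓
w5: ◇□□¬q is F, ◇p is T. ✓
w6: ◇□□¬q is F, ◇p is F. ✗
w7: ◇□□¬q is F, ◇p is T. ✓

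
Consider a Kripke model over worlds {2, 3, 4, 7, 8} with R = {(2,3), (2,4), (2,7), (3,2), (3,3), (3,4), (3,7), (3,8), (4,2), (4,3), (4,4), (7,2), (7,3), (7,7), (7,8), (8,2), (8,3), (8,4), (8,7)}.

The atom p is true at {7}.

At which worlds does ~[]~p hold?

{2, 3, 7, 8}

2: []~p is F. ✓
3: []~p is F. ✓
4: []~p is T. ✗
7: []~p is F. ✓
8: []~p is F. ✓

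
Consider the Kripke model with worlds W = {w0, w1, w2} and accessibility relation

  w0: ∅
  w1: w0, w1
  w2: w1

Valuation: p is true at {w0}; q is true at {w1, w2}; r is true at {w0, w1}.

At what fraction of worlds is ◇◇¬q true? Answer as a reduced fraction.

w0: no successors, so ◇◇¬q fails. ✗
w1: successors {w0, w1}; ◇¬q there: w0:F, w1:T. ✓
w2: successors {w1}; ◇¬q there: w1:T. ✓
That's 2 of 3 worlds, so 2/3.

2/3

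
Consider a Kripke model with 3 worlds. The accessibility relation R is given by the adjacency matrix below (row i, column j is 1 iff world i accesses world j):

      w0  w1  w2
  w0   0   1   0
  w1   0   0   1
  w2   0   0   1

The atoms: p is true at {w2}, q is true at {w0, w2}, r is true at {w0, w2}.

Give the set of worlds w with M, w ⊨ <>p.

{w1, w2}

w0: successors {w1}; p there: w1:F. ✗
w1: successors {w2}; p there: w2:T. ✓
w2: successors {w2}; p there: w2:T. ✓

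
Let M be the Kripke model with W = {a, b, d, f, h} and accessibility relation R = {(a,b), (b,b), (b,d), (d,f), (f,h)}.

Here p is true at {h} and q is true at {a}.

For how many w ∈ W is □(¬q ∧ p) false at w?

a: successors {b}; ¬q ∧ p there: b:F. ✗
b: successors {b, d}; ¬q ∧ p there: b:F, d:F. ✗
d: successors {f}; ¬q ∧ p there: f:F. ✗
f: successors {h}; ¬q ∧ p there: h:T. ✓
h: no successors, so □(¬q ∧ p) holds vacuously. ✓
Satisfying worlds: {f, h}.
So □(¬q ∧ p) fails at the other 3 worlds.

3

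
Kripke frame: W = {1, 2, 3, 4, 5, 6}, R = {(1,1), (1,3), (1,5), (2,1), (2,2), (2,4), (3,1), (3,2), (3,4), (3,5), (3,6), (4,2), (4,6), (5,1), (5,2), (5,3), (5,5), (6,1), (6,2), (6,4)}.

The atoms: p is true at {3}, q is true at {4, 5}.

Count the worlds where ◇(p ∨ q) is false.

1

1: successors {1, 3, 5}; p ∨ q there: 1:F, 3:T, 5:T. ✓
2: successors {1, 2, 4}; p ∨ q there: 1:F, 2:F, 4:T. ✓
3: successors {1, 2, 4, 5, 6}; p ∨ q there: 1:F, 2:F, 4:T, 5:T, 6:F. ✓
4: successors {2, 6}; p ∨ q there: 2:F, 6:F. ✗
5: successors {1, 2, 3, 5}; p ∨ q there: 1:F, 2:F, 3:T, 5:T. ✓
6: successors {1, 2, 4}; p ∨ q there: 1:F, 2:F, 4:T. ✓
Satisfying worlds: {1, 2, 3, 5, 6}.
So ◇(p ∨ q) fails at the other 1 world.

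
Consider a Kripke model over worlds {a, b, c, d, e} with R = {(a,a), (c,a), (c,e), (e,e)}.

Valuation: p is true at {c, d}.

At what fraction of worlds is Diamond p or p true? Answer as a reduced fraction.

2/5

a: Diamond p is F, p is F. ✗
b: Diamond p is F, p is F. ✗
c: Diamond p is F, p is T. ✓
d: Diamond p is F, p is T. ✓
e: Diamond p is F, p is F. ✗
That's 2 of 5 worlds, so 2/5.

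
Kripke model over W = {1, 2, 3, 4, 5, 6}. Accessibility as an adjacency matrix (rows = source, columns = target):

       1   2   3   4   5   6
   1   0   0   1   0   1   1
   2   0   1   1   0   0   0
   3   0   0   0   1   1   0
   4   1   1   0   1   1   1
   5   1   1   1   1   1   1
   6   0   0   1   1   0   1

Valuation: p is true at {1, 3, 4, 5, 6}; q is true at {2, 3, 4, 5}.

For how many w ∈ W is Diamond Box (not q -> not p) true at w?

1: successors {3, 5, 6}; Box (not q -> not p) there: 3:T, 5:F, 6:F. ✓
2: successors {2, 3}; Box (not q -> not p) there: 2:T, 3:T. ✓
3: successors {4, 5}; Box (not q -> not p) there: 4:F, 5:F. ✗
4: successors {1, 2, 4, 5, 6}; Box (not q -> not p) there: 1:F, 2:T, 4:F, 5:F, 6:F. ✓
5: successors {1, 2, 3, 4, 5, 6}; Box (not q -> not p) there: 1:F, 2:T, 3:T, 4:F, 5:F, 6:F. ✓
6: successors {3, 4, 6}; Box (not q -> not p) there: 3:T, 4:F, 6:F. ✓
Satisfying worlds: {1, 2, 4, 5, 6}.

5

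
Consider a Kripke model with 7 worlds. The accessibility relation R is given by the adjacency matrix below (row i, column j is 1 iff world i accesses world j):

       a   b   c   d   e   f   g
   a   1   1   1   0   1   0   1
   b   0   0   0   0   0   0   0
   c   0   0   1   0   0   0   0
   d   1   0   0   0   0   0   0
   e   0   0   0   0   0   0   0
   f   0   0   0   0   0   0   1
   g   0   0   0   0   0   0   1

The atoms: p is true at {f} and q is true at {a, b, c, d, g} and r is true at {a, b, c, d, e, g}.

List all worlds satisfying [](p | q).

a: successors {a, b, c, e, g}; p | q there: a:T, b:T, c:T, e:F, g:T. ✗
b: no successors, so [](p | q) holds vacuously. ✓
c: successors {c}; p | q there: c:T. ✓
d: successors {a}; p | q there: a:T. ✓
e: no successors, so [](p | q) holds vacuously. ✓
f: successors {g}; p | q there: g:T. ✓
g: successors {g}; p | q there: g:T. ✓

{b, c, d, e, f, g}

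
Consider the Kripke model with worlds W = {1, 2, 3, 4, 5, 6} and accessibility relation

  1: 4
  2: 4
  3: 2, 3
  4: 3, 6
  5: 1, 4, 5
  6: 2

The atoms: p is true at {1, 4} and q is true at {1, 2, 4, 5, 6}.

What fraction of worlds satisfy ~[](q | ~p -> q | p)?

1: [](q | ~p -> q | p) is T. ✗
2: [](q | ~p -> q | p) is T. ✗
3: [](q | ~p -> q | p) is F. ✓
4: [](q | ~p -> q | p) is F. ✓
5: [](q | ~p -> q | p) is T. ✗
6: [](q | ~p -> q | p) is T. ✗
That's 2 of 6 worlds, so 2/6 = 1/3.

1/3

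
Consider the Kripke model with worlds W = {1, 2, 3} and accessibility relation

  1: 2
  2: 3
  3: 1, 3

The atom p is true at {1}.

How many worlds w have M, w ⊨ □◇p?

1: successors {2}; ◇p there: 2:F. ✗
2: successors {3}; ◇p there: 3:T. ✓
3: successors {1, 3}; ◇p there: 1:F, 3:T. ✗
Satisfying worlds: {2}.

1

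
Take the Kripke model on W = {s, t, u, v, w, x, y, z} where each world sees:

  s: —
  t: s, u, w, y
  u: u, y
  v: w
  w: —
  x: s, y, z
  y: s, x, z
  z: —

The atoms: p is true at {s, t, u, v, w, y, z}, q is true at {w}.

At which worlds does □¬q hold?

s: no successors, so □¬q holds vacuously. ✓
t: successors {s, u, w, y}; ¬q there: s:T, u:T, w:F, y:T. ✗
u: successors {u, y}; ¬q there: u:T, y:T. ✓
v: successors {w}; ¬q there: w:F. ✗
w: no successors, so □¬q holds vacuously. ✓
x: successors {s, y, z}; ¬q there: s:T, y:T, z:T. ✓
y: successors {s, x, z}; ¬q there: s:T, x:T, z:T. ✓
z: no successors, so □¬q holds vacuously. ✓

{s, u, w, x, y, z}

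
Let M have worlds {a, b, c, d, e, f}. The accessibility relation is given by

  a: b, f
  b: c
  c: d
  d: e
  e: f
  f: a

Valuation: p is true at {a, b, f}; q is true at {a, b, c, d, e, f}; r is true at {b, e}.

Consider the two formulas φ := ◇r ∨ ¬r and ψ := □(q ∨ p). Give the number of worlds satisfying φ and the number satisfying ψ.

4 and 6

For ◇r ∨ ¬r:
a: ◇r is T, ¬r is T. ✓
b: ◇r is F, ¬r is F. ✗
c: ◇r is F, ¬r is T. ✓
d: ◇r is T, ¬r is T. ✓
e: ◇r is F, ¬r is F. ✗
f: ◇r is F, ¬r is T. ✓
— 4 worlds.
For □(q ∨ p):
a: successors {b, f}; q ∨ p there: b:T, f:T. ✓
b: successors {c}; q ∨ p there: c:T. ✓
c: successors {d}; q ∨ p there: d:T. ✓
d: successors {e}; q ∨ p there: e:T. ✓
e: successors {f}; q ∨ p there: f:T. ✓
f: successors {a}; q ∨ p there: a:T. ✓
— 6 worlds.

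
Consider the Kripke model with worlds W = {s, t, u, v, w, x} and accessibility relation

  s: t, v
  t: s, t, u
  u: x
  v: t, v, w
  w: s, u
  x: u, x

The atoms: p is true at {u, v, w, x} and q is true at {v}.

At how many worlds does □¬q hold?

4

s: successors {t, v}; ¬q there: t:T, v:F. ✗
t: successors {s, t, u}; ¬q there: s:T, t:T, u:T. ✓
u: successors {x}; ¬q there: x:T. ✓
v: successors {t, v, w}; ¬q there: t:T, v:F, w:T. ✗
w: successors {s, u}; ¬q there: s:T, u:T. ✓
x: successors {u, x}; ¬q there: u:T, x:T. ✓
Satisfying worlds: {t, u, w, x}.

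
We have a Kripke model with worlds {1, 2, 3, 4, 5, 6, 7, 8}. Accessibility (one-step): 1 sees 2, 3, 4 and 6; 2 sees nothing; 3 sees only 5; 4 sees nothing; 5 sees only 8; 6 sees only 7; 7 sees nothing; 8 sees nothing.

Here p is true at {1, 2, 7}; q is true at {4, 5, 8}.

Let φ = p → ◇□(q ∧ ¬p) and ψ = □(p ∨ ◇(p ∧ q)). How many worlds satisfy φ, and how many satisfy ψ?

For p → ◇□(q ∧ ¬p):
1: p is T, ◇□(q ∧ ¬p) is T. ✓
2: p is T, ◇□(q ∧ ¬p) is F. ✗
3: p is F, ◇□(q ∧ ¬p) is T. ✓
4: p is F, ◇□(q ∧ ¬p) is F. ✓
5: p is F, ◇□(q ∧ ¬p) is T. ✓
6: p is F, ◇□(q ∧ ¬p) is T. ✓
7: p is T, ◇□(q ∧ ¬p) is F. ✗
8: p is F, ◇□(q ∧ ¬p) is F. ✓
— 6 worlds.
For □(p ∨ ◇(p ∧ q)):
1: successors {2, 3, 4, 6}; p ∨ ◇(p ∧ q) there: 2:T, 3:F, 4:F, 6:F. ✗
2: no successors, so □(p ∨ ◇(p ∧ q)) holds vacuously. ✓
3: successors {5}; p ∨ ◇(p ∧ q) there: 5:F. ✗
4: no successors, so □(p ∨ ◇(p ∧ q)) holds vacuously. ✓
5: successors {8}; p ∨ ◇(p ∧ q) there: 8:F. ✗
6: successors {7}; p ∨ ◇(p ∧ q) there: 7:T. ✓
7: no successors, so □(p ∨ ◇(p ∧ q)) holds vacuously. ✓
8: no successors, so □(p ∨ ◇(p ∧ q)) holds vacuously. ✓
— 5 worlds.

6 and 5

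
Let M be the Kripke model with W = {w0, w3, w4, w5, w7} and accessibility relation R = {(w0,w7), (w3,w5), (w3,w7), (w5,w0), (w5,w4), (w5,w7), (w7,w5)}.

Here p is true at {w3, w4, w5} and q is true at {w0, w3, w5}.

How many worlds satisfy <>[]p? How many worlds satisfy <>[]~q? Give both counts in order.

For <>[]p:
w0: successors {w7}; []p there: w7:T. ✓
w3: successors {w5, w7}; []p there: w5:F, w7:T. ✓
w4: no successors, so <>[]p fails. ✗
w5: successors {w0, w4, w7}; []p there: w0:F, w4:T, w7:T. ✓
w7: successors {w5}; []p there: w5:F. ✗
— 3 worlds.
For <>[]~q:
w0: successors {w7}; []~q there: w7:F. ✗
w3: successors {w5, w7}; []~q there: w5:F, w7:F. ✗
w4: no successors, so <>[]~q fails. ✗
w5: successors {w0, w4, w7}; []~q there: w0:T, w4:T, w7:F. ✓
w7: successors {w5}; []~q there: w5:F. ✗
— 1 world.

3 and 1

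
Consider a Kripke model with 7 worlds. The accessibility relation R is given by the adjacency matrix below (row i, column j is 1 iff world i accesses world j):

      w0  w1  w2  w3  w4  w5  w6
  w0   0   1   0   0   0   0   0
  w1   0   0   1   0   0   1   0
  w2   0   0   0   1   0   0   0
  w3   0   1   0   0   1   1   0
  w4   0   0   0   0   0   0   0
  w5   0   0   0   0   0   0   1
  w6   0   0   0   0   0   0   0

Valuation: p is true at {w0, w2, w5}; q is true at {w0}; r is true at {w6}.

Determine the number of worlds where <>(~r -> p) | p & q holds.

4

w0: <>(~r -> p) is F, p & q is T. ✓
w1: <>(~r -> p) is T, p & q is F. ✓
w2: <>(~r -> p) is F, p & q is F. ✗
w3: <>(~r -> p) is T, p & q is F. ✓
w4: <>(~r -> p) is F, p & q is F. ✗
w5: <>(~r -> p) is T, p & q is F. ✓
w6: <>(~r -> p) is F, p & q is F. ✗
Satisfying worlds: {w0, w1, w3, w5}.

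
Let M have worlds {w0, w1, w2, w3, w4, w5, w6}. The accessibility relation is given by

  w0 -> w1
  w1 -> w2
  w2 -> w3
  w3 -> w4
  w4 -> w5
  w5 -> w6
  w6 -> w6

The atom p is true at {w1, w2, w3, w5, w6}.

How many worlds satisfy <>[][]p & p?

4

w0: <>[][]p is T, p is F. ✗
w1: <>[][]p is F, p is T. ✗
w2: <>[][]p is T, p is T. ✓
w3: <>[][]p is T, p is T. ✓
w4: <>[][]p is T, p is F. ✗
w5: <>[][]p is T, p is T. ✓
w6: <>[][]p is T, p is T. ✓
Satisfying worlds: {w2, w3, w5, w6}.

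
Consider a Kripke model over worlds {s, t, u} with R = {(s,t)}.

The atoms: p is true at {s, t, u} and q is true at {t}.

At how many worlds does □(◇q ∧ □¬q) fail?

s: successors {t}; ◇q ∧ □¬q there: t:F. ✗
t: no successors, so □(◇q ∧ □¬q) holds vacuously. ✓
u: no successors, so □(◇q ∧ □¬q) holds vacuously. ✓
Satisfying worlds: {t, u}.
So □(◇q ∧ □¬q) fails at the other 1 world.

1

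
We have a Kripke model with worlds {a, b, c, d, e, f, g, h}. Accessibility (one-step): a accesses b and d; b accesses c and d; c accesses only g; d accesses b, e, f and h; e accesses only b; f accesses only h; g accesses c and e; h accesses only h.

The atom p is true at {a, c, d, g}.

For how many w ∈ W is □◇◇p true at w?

a: successors {b, d}; ◇◇p there: b:T, d:T. ✓
b: successors {c, d}; ◇◇p there: c:T, d:T. ✓
c: successors {g}; ◇◇p there: g:T. ✓
d: successors {b, e, f, h}; ◇◇p there: b:T, e:T, f:F, h:F. ✗
e: successors {b}; ◇◇p there: b:T. ✓
f: successors {h}; ◇◇p there: h:F. ✗
g: successors {c, e}; ◇◇p there: c:T, e:T. ✓
h: successors {h}; ◇◇p there: h:F. ✗
Satisfying worlds: {a, b, c, e, g}.

5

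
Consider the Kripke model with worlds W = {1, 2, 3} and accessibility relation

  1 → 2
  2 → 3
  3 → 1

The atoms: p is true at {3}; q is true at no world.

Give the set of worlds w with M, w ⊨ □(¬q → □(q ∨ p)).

{1}

1: successors {2}; ¬q → □(q ∨ p) there: 2:T. ✓
2: successors {3}; ¬q → □(q ∨ p) there: 3:F. ✗
3: successors {1}; ¬q → □(q ∨ p) there: 1:F. ✗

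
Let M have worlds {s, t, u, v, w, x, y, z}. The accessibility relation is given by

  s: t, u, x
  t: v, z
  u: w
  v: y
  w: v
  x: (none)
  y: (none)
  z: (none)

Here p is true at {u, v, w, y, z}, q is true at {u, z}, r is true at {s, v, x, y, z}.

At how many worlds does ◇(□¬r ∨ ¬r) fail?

4

s: successors {t, u, x}; □¬r ∨ ¬r there: t:T, u:T, x:T. ✓
t: successors {v, z}; □¬r ∨ ¬r there: v:F, z:T. ✓
u: successors {w}; □¬r ∨ ¬r there: w:T. ✓
v: successors {y}; □¬r ∨ ¬r there: y:T. ✓
w: successors {v}; □¬r ∨ ¬r there: v:F. ✗
x: no successors, so ◇(□¬r ∨ ¬r) fails. ✗
y: no successors, so ◇(□¬r ∨ ¬r) fails. ✗
z: no successors, so ◇(□¬r ∨ ¬r) fails. ✗
Satisfying worlds: {s, t, u, v}.
So ◇(□¬r ∨ ¬r) fails at the other 4 worlds.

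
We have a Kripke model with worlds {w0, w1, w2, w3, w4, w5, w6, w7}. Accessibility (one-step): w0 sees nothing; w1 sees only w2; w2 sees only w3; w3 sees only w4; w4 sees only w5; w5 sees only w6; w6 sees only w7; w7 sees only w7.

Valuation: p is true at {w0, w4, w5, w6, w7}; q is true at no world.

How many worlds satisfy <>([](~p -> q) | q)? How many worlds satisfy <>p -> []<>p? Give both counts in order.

6 and 8

For <>([](~p -> q) | q):
w0: no successors, so <>([](~p -> q) | q) fails. ✗
w1: successors {w2}; [](~p -> q) | q there: w2:F. ✗
w2: successors {w3}; [](~p -> q) | q there: w3:T. ✓
w3: successors {w4}; [](~p -> q) | q there: w4:T. ✓
w4: successors {w5}; [](~p -> q) | q there: w5:T. ✓
w5: successors {w6}; [](~p -> q) | q there: w6:T. ✓
w6: successors {w7}; [](~p -> q) | q there: w7:T. ✓
w7: successors {w7}; [](~p -> q) | q there: w7:T. ✓
— 6 worlds.
For <>p -> []<>p:
w0: <>p is F, []<>p is T. ✓
w1: <>p is F, []<>p is F. ✓
w2: <>p is F, []<>p is T. ✓
w3: <>p is T, []<>p is T. ✓
w4: <>p is T, []<>p is T. ✓
w5: <>p is T, []<>p is T. ✓
w6: <>p is T, []<>p is T. ✓
w7: <>p is T, []<>p is T. ✓
— 8 worlds.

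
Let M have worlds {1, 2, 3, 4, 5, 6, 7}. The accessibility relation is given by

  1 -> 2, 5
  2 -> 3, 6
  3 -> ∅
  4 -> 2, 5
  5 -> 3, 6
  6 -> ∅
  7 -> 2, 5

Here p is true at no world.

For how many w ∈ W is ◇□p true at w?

2

1: successors {2, 5}; □p there: 2:F, 5:F. ✗
2: successors {3, 6}; □p there: 3:T, 6:T. ✓
3: no successors, so ◇□p fails. ✗
4: successors {2, 5}; □p there: 2:F, 5:F. ✗
5: successors {3, 6}; □p there: 3:T, 6:T. ✓
6: no successors, so ◇□p fails. ✗
7: successors {2, 5}; □p there: 2:F, 5:F. ✗
Satisfying worlds: {2, 5}.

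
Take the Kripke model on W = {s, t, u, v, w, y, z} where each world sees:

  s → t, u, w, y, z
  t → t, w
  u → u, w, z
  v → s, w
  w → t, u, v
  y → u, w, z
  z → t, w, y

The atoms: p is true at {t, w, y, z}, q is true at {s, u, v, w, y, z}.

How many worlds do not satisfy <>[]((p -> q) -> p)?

1

s: successors {t, u, w, y, z}; []((p -> q) -> p) there: t:T, u:F, w:F, y:F, z:T. ✓
t: successors {t, w}; []((p -> q) -> p) there: t:T, w:F. ✓
u: successors {u, w, z}; []((p -> q) -> p) there: u:F, w:F, z:T. ✓
v: successors {s, w}; []((p -> q) -> p) there: s:F, w:F. ✗
w: successors {t, u, v}; []((p -> q) -> p) there: t:T, u:F, v:F. ✓
y: successors {u, w, z}; []((p -> q) -> p) there: u:F, w:F, z:T. ✓
z: successors {t, w, y}; []((p -> q) -> p) there: t:T, w:F, y:F. ✓
Satisfying worlds: {s, t, u, w, y, z}.
So <>[]((p -> q) -> p) fails at the other 1 world.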